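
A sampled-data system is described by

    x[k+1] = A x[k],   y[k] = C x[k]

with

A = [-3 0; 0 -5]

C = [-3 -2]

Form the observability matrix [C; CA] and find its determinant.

-12

CA = [[9, 10]]
Observability matrix O = [C; CA] = [[-3, -2], [9, 10]]
det(O) = (-3)·10 - (-2)·9 = -30 - (-18) = -12
Since det(O) ≠ 0, rank(O) = 2 and the system is completely observable.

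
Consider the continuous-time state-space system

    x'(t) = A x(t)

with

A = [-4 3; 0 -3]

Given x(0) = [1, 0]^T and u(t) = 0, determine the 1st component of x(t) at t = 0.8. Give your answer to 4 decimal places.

0.0408

det(sI - A) = s^2 - (tr A)s + det A, with tr A = (-4) + (-3) = -7 and det A = (-4)·(-3) - 3·0 = 12 - 0 = 12.
So p(s) = det(sI - A) = s^2 + 7s + 12.
Factor s^2 + 7s + 12: two numbers with sum -7 and product 12 are -3 and -4, so s^2 + 7s + 12 = (s + 3)(s + 4).
Hence p(s) = (s + 3) (s + 4), with roots -4, -3.
The eigenvalues -4, -3 are distinct and real, so A is diagonalisable and x(t) = e^{At} x(0) = V diag(e^{λ_i t}) V^{-1} x(0), where the columns of V are the eigenvectors.
λ = -4: A - (-4)I = [[0, 3], [0, 1]]. Row 1 gives 0·v1 + 3·v2 = 0, so take v_1 = [1, 0]^T.
λ = -3: A - (-3)I = [[-1, 3], [0, 0]]. Row 1 gives (-1)·v1 + 3·v2 = 0, so take v_2 = [-3, -1]^T.
V = [v_1 v_2] = [[1, -3], [0, -1]] has det V = -1, so V^{-1} = adj(V)/det V = [[1, -3], [0, -1]].
Modal coordinates z(0) = V^{-1} x(0): 1·1 + (-3)·0 = 1; 0·1 + (-1)·0 = 0; so z(0) = [1, 0]^T.
x_1(t) = Σ_i (v_i)_1 · z_i(0) · e^{λ_i t} (row 1 of V times the modal terms).
x_1(0.8) = 1·1·e^{-4·0.8} + (-3)·0·e^{-3·0.8} = 1·0.040762 + 0·0.090718 = 0.0408.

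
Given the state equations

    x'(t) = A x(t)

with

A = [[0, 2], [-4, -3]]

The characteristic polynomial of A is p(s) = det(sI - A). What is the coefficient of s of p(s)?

3

For a 2×2 matrix, det(sI - A) = s^2 - (tr A)s + det A.
tr A = -3, det A = 8.
So p(s) = s^2 + 3s + 8.
The coefficient of s is 3.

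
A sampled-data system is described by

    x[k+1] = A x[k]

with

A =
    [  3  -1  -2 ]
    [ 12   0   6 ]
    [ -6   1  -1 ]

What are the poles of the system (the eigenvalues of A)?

-3, 2, 3

det(zI - A) = z^3 - (tr A)z^2 + (M11 + M22 + M33)z - det A, where Mii is the 2×2 principal minor of A obtained by deleting row i and column i.
tr A = 3 + 0 + (-1) = 2; M11 = 0·(-1) - 6·1 = 0 - 6 = -6; M22 = 3·(-1) - (-2)·(-6) = -3 - 12 = -15; M33 = 3·0 - (-1)·12 = 0 - (-12) = 12; sum of minors = -9.
det A = 3·(0·(-1) - 6·1) - (-1)·(12·(-1) - 6·(-6)) + (-2)·(12·1 - 0·(-6)) = 3·(-6) - (-1)·24 + (-2)·12 = -18.
So p(z) = det(zI - A) = z^3 - 2z^2 - 9z + 18.
Rational-root test: any integer root divides 18. Testing small divisors, z = 2 works: p(2) = 8 + (-8) + (-18) + 18 = 0, so (z - 2) is a factor.
Dividing, p(z) = (z - 2)(z^2 - 9).
Factor z^2 - 9: two numbers with sum 0 and product -9 are 3 and -3, so z^2 - 9 = (z - 3)(z + 3).
Hence p(z) = (z - 3) (z - 2) (z + 3), with roots -3, 2, 3.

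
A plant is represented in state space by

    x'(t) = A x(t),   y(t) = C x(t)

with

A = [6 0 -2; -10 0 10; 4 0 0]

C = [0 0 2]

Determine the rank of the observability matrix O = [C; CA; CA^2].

2

CA = [[8, 0, 0]]
CA^2 = [[48, 0, -16]]
Observability matrix O = [C; CA; CA^2] = [[0, 0, 2], [8, 0, 0], [48, 0, -16]]
Column 2 of O is identically zero, so rank(O) ≤ 2.
The 2×2 minor from rows 1, 2, columns 1, 3 is 0·0 - 2·8 = 0 - 16 = -16 ≠ 0, so rank(O) = 2.
rank(O) = 2 < n = 3, so the pair (A, C) is not completely observable.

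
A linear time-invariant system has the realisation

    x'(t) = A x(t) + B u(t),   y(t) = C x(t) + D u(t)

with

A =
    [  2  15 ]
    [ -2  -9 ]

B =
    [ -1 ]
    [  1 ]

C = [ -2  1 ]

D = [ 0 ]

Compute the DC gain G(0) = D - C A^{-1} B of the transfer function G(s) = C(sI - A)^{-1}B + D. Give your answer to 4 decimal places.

G(0) = C(-A)^{-1}B + D = -C A^{-1} B + D.
det A = 12, so A^{-1} = (1/12)·adj(A) = [[-3/4, -5/4], [1/6, 1/6]]
A^{-1} B = [-1/2, 0]^T
C A^{-1} B = 1
G(0) = D - C A^{-1} B = 0 - (1) = -1

-1.0000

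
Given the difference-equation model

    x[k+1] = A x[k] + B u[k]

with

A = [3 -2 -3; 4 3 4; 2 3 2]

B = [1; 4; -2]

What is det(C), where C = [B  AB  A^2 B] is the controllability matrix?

AB = [[1], [8], [10]]
A^2B = [[-43], [68], [46]]
Controllability matrix C = [B  AB  A^2B] = [[1, 1, -43], [4, 8, 68], [-2, 10, 46]]
Expanding along the first row, det(C) = 1·(8·46 - 68·10) - 1·(4·46 - 68·(-2)) + (-43)·(4·10 - 8·(-2)) = 1·(-312) - 1·320 + (-43)·56 = -3040
Since det(C) ≠ 0, rank(C) = 3 and the system is completely controllable.

-3040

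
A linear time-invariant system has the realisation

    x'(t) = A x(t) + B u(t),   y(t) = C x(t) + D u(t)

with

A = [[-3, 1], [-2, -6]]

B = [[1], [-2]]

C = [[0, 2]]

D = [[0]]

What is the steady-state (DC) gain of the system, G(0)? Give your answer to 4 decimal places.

G(0) = C(-A)^{-1}B + D = -C A^{-1} B + D.
det A = 20, so A^{-1} = (1/20)·adj(A) = [[-3/10, -1/20], [1/10, -3/20]]
A^{-1} B = [-1/5, 2/5]^T
C A^{-1} B = 4/5
G(0) = D - C A^{-1} B = 0 - (4/5) = -4/5 ≈ -0.8000

-0.8000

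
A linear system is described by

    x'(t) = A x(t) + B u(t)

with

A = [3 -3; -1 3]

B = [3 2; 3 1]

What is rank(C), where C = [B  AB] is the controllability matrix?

2

AB = [[0, 3], [6, 1]]
Controllability matrix C = [B  AB] = [[3, 2, 0, 3], [3, 1, 6, 1]]
Take the 2×2 submatrix of C formed by columns 1, 2: [[3, 2], [3, 1]]. Its determinant is 3·1 - 2·3 = 3 - 6 = -3 ≠ 0.
So rank(C) ≥ 2; since C has 2 rows, rank(C) = 2.
rank(C) = 2 = n, so the pair (A, B) is completely controllable.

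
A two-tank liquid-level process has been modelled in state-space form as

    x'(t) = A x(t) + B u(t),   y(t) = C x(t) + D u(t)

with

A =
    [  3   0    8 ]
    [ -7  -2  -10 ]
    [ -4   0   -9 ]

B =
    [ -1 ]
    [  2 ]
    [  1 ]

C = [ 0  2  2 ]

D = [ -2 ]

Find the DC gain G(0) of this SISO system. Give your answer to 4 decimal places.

-0.2000

G(0) = C(-A)^{-1}B + D = -C A^{-1} B + D.
det A = -10, so A^{-1} = (1/-10)·adj(A) = [[-9/5, 0, -8/5], [23/10, -1/2, 13/5], [4/5, 0, 3/5]]
A^{-1} B = [1/5, -7/10, -1/5]^T
C A^{-1} B = -9/5
G(0) = D - C A^{-1} B = -2 - (-9/5) = -1/5 ≈ -0.2000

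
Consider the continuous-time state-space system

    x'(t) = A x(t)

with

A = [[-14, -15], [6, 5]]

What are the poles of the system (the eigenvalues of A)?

-5, -4

det(sI - A) = s^2 - (tr A)s + det A, with tr A = (-14) + 5 = -9 and det A = (-14)·5 - (-15)·6 = -70 - (-90) = 20.
So p(s) = det(sI - A) = s^2 + 9s + 20.
Factor s^2 + 9s + 20: two numbers with sum -9 and product 20 are -4 and -5, so s^2 + 9s + 20 = (s + 4)(s + 5).
Hence p(s) = (s + 4) (s + 5), with roots -5, -4.
All eigenvalues have negative real part, so the system is asymptotically stable.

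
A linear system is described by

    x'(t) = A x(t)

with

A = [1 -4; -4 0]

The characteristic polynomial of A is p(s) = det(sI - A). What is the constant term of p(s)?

-16

For a 2×2 matrix, det(sI - A) = s^2 - (tr A)s + det A.
tr A = 1, det A = -16.
So p(s) = s^2 - s - 16.
The constant term is -16.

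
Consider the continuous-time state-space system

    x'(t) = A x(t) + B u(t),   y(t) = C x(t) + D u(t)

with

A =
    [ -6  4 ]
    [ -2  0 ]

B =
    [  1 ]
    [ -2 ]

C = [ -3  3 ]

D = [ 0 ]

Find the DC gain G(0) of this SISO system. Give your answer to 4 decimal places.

-2.2500

G(0) = C(-A)^{-1}B + D = -C A^{-1} B + D.
det A = 8, so A^{-1} = (1/8)·adj(A) = [[0, -1/2], [1/4, -3/4]]
A^{-1} B = [1, 7/4]^T
C A^{-1} B = 9/4
G(0) = D - C A^{-1} B = 0 - (9/4) = -9/4 ≈ -2.2500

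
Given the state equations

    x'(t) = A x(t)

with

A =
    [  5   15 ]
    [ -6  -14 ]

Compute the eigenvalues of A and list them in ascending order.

-5, -4

det(sI - A) = s^2 - (tr A)s + det A, with tr A = 5 + (-14) = -9 and det A = 5·(-14) - 15·(-6) = -70 - (-90) = 20.
So p(s) = det(sI - A) = s^2 + 9s + 20.
Factor s^2 + 9s + 20: two numbers with sum -9 and product 20 are -4 and -5, so s^2 + 9s + 20 = (s + 4)(s + 5).
Hence p(s) = (s + 4) (s + 5), with roots -5, -4.
All eigenvalues have negative real part, so the system is asymptotically stable.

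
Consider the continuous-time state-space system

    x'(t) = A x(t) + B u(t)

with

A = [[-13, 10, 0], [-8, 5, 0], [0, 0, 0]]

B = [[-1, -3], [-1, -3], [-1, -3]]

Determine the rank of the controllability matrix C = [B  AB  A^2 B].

AB = [[3, 9], [3, 9], [0, 0]]
A^2B = [[-9, -27], [-9, -27], [0, 0]]
Controllability matrix C = [B  AB  A^2B] = [[-1, -3, 3, 9, -9, -27], [-1, -3, 3, 9, -9, -27], [-1, -3, 0, 0, 0, 0]]
The rows r1, r2, r3 of C are linearly dependent: -r1 + r2 = 0 (check each entry), so rank(C) ≤ 2.
The 2×2 minor from rows 1, 3, columns 1, 3 is (-1)·0 - 3·(-1) = 0 - (-3) = 3 ≠ 0, so rank(C) = 2.
rank(C) = 2 < n = 3, so the pair (A, B) is not completely controllable.

2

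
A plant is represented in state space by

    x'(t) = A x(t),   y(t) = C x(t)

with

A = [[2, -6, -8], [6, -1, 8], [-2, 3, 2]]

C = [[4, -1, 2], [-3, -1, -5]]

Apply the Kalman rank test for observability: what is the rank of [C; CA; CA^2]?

2

CA = [[-2, -17, -36], [-2, 4, 6]]
CA^2 = [[-34, -79, -192], [8, 26, 60]]
Observability matrix O = [C; CA; CA^2] = [[4, -1, 2], [-3, -1, -5], [-2, -17, -36], [-2, 4, 6], [-34, -79, -192], [8, 26, 60]]
The columns c1, c2, c3 of O are linearly dependent: -c1 - 2·c2 + c3 = 0 (check each entry), so rank(O) ≤ 2.
The 2×2 minor from rows 1, 2, columns 1, 2 is 4·(-1) - (-1)·(-3) = -4 - 3 = -7 ≠ 0, so rank(O) = 2.
rank(O) = 2 < n = 3, so the pair (A, C) is not completely observable.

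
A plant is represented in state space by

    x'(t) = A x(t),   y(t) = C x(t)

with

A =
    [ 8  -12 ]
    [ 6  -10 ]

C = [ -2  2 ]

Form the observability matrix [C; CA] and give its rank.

1

CA = [[-4, 4]]
Observability matrix O = [C; CA] = [[-2, 2], [-4, 4]]
Every row of O is a scalar multiple of row 1 = [-2, 2] (multipliers 1, 2), so the rows span a one-dimensional space.
O ≠ 0, hence rank(O) = 1.
rank(O) = 1 < n = 2, so the pair (A, C) is not completely observable.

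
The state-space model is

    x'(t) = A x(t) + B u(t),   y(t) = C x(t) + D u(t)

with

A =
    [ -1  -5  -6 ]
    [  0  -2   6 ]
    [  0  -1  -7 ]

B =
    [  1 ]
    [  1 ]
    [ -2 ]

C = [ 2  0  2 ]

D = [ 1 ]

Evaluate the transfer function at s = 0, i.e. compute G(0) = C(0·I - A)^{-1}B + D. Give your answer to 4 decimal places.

G(0) = C(-A)^{-1}B + D = -C A^{-1} B + D.
det A = -20, so A^{-1} = (1/-20)·adj(A) = [[-1, 29/20, 21/10], [0, -7/20, -3/10], [0, 1/20, -1/10]]
A^{-1} B = [-15/4, 1/4, 1/4]^T
C A^{-1} B = -7
G(0) = D - C A^{-1} B = 1 - (-7) = 8

8.0000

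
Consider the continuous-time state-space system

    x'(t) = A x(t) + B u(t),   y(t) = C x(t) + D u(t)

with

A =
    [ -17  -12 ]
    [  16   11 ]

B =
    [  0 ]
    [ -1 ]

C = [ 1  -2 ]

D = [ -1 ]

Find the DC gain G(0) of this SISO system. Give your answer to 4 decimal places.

G(0) = C(-A)^{-1}B + D = -C A^{-1} B + D.
det A = 5, so A^{-1} = (1/5)·adj(A) = [[11/5, 12/5], [-16/5, -17/5]]
A^{-1} B = [-12/5, 17/5]^T
C A^{-1} B = -46/5
G(0) = D - C A^{-1} B = -1 - (-46/5) = 41/5 ≈ 8.2000

8.2000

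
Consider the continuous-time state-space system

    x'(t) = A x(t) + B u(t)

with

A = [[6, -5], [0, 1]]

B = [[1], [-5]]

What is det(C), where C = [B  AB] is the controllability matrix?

AB = [[31], [-5]]
Controllability matrix C = [B  AB] = [[1, 31], [-5, -5]]
det(C) = 1·(-5) - 31·(-5) = -5 - (-155) = 150
Since det(C) ≠ 0, rank(C) = 2 and the system is completely controllable.

150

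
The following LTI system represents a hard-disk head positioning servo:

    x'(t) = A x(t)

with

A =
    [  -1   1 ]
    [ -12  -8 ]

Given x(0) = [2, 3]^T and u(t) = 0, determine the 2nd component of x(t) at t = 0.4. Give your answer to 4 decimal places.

-1.7905

det(sI - A) = s^2 - (tr A)s + det A, with tr A = (-1) + (-8) = -9 and det A = (-1)·(-8) - 1·(-12) = 8 - (-12) = 20.
So p(s) = det(sI - A) = s^2 + 9s + 20.
Factor s^2 + 9s + 20: two numbers with sum -9 and product 20 are -4 and -5, so s^2 + 9s + 20 = (s + 4)(s + 5).
Hence p(s) = (s + 4) (s + 5), with roots -5, -4.
The eigenvalues -5, -4 are distinct and real, so A is diagonalisable and x(t) = e^{At} x(0) = V diag(e^{λ_i t}) V^{-1} x(0), where the columns of V are the eigenvectors.
λ = -5: A - (-5)I = [[4, 1], [-12, -3]]. Row 1 gives 4·v1 + 1·v2 = 0, so take v_1 = [1, -4]^T.
λ = -4: A - (-4)I = [[3, 1], [-12, -4]]. Row 1 gives 3·v1 + 1·v2 = 0, so take v_2 = [1, -3]^T.
V = [v_1 v_2] = [[1, 1], [-4, -3]] has det V = 1, so V^{-1} = adj(V)/det V = [[-3, -1], [4, 1]].
Modal coordinates z(0) = V^{-1} x(0): (-3)·2 + (-1)·3 = -9; 4·2 + 1·3 = 11; so z(0) = [-9, 11]^T.
x_2(t) = Σ_i (v_i)_2 · z_i(0) · e^{λ_i t} (row 2 of V times the modal terms).
x_2(0.4) = (-4)·(-9)·e^{-5·0.4} + (-3)·11·e^{-4·0.4} = 36·0.135335 + (-33)·0.201897 = -1.7905.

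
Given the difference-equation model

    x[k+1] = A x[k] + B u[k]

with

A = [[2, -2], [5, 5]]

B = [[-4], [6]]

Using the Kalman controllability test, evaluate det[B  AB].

80

AB = [[-20], [10]]
Controllability matrix C = [B  AB] = [[-4, -20], [6, 10]]
det(C) = (-4)·10 - (-20)·6 = -40 - (-120) = 80
Since det(C) ≠ 0, rank(C) = 2 and the system is completely controllable.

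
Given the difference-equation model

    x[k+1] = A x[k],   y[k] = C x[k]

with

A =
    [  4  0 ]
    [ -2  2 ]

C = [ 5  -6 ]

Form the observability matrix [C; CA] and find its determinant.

132

CA = [[32, -12]]
Observability matrix O = [C; CA] = [[5, -6], [32, -12]]
det(O) = 5·(-12) - (-6)·32 = -60 - (-192) = 132
Since det(O) ≠ 0, rank(O) = 2 and the system is completely observable.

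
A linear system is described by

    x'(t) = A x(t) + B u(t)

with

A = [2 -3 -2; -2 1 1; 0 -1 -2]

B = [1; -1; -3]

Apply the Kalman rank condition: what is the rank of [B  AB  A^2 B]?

3

AB = [[11], [-6], [7]]
A^2B = [[26], [-21], [-8]]
Controllability matrix C = [B  AB  A^2B] = [[1, 11, 26], [-1, -6, -21], [-3, 7, -8]]
det(C) = 1·((-6)·(-8) - (-21)·7) - 11·((-1)·(-8) - (-21)·(-3)) + 26·((-1)·7 - (-6)·(-3)) = 1·195 - 11·(-55) + 26·(-25) = 150 ≠ 0, so rank(C) = 3.
rank(C) = 3 = n, so the pair (A, B) is completely controllable.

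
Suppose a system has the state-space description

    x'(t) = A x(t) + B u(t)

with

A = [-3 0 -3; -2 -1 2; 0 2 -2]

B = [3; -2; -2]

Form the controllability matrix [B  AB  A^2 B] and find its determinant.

AB = [[-3], [-8], [0]]
A^2B = [[9], [14], [-16]]
Controllability matrix C = [B  AB  A^2B] = [[3, -3, 9], [-2, -8, 14], [-2, 0, -16]]
Expanding along the first row, det(C) = 3·((-8)·(-16) - 14·0) - (-3)·((-2)·(-16) - 14·(-2)) + 9·((-2)·0 - (-8)·(-2)) = 3·128 - (-3)·60 + 9·(-16) = 420
Since det(C) ≠ 0, rank(C) = 3 and the system is completely controllable.

420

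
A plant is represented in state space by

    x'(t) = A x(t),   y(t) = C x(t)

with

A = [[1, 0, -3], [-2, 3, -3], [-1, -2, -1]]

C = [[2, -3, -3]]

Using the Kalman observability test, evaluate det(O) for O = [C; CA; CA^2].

CA = [[11, -3, 6]]
CA^2 = [[11, -21, -30]]
Observability matrix O = [C; CA; CA^2] = [[2, -3, -3], [11, -3, 6], [11, -21, -30]]
Expanding along the first row, det(O) = 2·((-3)·(-30) - 6·(-21)) - (-3)·(11·(-30) - 6·11) + (-3)·(11·(-21) - (-3)·11) = 2·216 - (-3)·(-396) + (-3)·(-198) = -162
Since det(O) ≠ 0, rank(O) = 3 and the system is completely observable.

-162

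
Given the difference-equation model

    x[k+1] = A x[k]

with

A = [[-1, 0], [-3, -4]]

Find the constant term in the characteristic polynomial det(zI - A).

4

For a 2×2 matrix, det(zI - A) = z^2 - (tr A)z + det A.
tr A = -5, det A = 4.
So p(z) = z^2 + 5z + 4.
The constant term is 4.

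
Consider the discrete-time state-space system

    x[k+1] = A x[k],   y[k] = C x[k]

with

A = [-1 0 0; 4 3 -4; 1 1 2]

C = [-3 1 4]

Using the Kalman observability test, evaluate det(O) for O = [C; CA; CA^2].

CA = [[11, 7, 4]]
CA^2 = [[21, 25, -20]]
Observability matrix O = [C; CA; CA^2] = [[-3, 1, 4], [11, 7, 4], [21, 25, -20]]
Expanding along the first row, det(O) = (-3)·(7·(-20) - 4·25) - 1·(11·(-20) - 4·21) + 4·(11·25 - 7·21) = (-3)·(-240) - 1·(-304) + 4·128 = 1536
Since det(O) ≠ 0, rank(O) = 3 and the system is completely observable.

1536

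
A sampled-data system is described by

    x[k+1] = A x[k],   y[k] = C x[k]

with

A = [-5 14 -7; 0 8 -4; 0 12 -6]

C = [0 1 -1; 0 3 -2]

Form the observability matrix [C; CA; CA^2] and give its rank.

CA = [[0, -4, 2], [0, 0, 0]]
CA^2 = [[0, -8, 4], [0, 0, 0]]
Observability matrix O = [C; CA; CA^2] = [[0, 1, -1], [0, 3, -2], [0, -4, 2], [0, 0, 0], [0, -8, 4], [0, 0, 0]]
Column 1 of O is identically zero, so rank(O) ≤ 2.
The 2×2 minor from rows 1, 2, columns 2, 3 is 1·(-2) - (-1)·3 = -2 - (-3) = 1 ≠ 0, so rank(O) = 2.
rank(O) = 2 < n = 3, so the pair (A, C) is not completely observable.

2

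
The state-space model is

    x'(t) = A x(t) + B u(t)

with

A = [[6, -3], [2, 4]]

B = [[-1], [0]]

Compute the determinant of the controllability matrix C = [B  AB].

2

AB = [[-6], [-2]]
Controllability matrix C = [B  AB] = [[-1, -6], [0, -2]]
det(C) = (-1)·(-2) - (-6)·0 = 2 - 0 = 2
Since det(C) ≠ 0, rank(C) = 2 and the system is completely controllable.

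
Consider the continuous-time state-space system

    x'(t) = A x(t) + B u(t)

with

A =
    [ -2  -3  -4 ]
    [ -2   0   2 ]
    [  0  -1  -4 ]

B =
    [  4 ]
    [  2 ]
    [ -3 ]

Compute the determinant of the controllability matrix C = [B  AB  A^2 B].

AB = [[-2], [-14], [10]]
A^2B = [[6], [24], [-26]]
Controllability matrix C = [B  AB  A^2B] = [[4, -2, 6], [2, -14, 24], [-3, 10, -26]]
Expanding along the first row, det(C) = 4·((-14)·(-26) - 24·10) - (-2)·(2·(-26) - 24·(-3)) + 6·(2·10 - (-14)·(-3)) = 4·124 - (-2)·20 + 6·(-22) = 404
Since det(C) ≠ 0, rank(C) = 3 and the system is completely controllable.

404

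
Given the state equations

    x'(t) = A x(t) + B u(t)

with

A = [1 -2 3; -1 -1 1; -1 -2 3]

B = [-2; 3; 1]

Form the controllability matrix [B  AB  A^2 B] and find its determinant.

AB = [[-5], [0], [-1]]
A^2B = [[-8], [4], [2]]
Controllability matrix C = [B  AB  A^2B] = [[-2, -5, -8], [3, 0, 4], [1, -1, 2]]
Expanding along the first row, det(C) = (-2)·(0·2 - 4·(-1)) - (-5)·(3·2 - 4·1) + (-8)·(3·(-1) - 0·1) = (-2)·4 - (-5)·2 + (-8)·(-3) = 26
Since det(C) ≠ 0, rank(C) = 3 and the system is completely controllable.

26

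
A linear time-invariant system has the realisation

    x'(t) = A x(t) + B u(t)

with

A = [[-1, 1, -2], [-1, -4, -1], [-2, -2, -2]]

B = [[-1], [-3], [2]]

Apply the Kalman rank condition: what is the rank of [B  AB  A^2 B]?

3

AB = [[-6], [11], [4]]
A^2B = [[9], [-42], [-18]]
Controllability matrix C = [B  AB  A^2B] = [[-1, -6, 9], [-3, 11, -42], [2, 4, -18]]
det(C) = (-1)·(11·(-18) - (-42)·4) - (-6)·((-3)·(-18) - (-42)·2) + 9·((-3)·4 - 11·2) = (-1)·(-30) - (-6)·138 + 9·(-34) = 552 ≠ 0, so rank(C) = 3.
rank(C) = 3 = n, so the pair (A, B) is completely controllable.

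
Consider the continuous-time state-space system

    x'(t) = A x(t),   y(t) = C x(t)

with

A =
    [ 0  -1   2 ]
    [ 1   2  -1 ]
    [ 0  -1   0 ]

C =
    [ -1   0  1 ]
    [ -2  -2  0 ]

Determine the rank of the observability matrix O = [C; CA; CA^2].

CA = [[0, 0, -2], [-2, -2, -2]]
CA^2 = [[0, 2, 0], [-2, 0, -2]]
Observability matrix O = [C; CA; CA^2] = [[-1, 0, 1], [-2, -2, 0], [0, 0, -2], [-2, -2, -2], [0, 2, 0], [-2, 0, -2]]
Take the 3×3 submatrix of O formed by rows 1, 2, 3: [[-1, 0, 1], [-2, -2, 0], [0, 0, -2]]. Its determinant is (-1)·((-2)·(-2) - 0·0) - 0·((-2)·(-2) - 0·0) + 1·((-2)·0 - (-2)·0) = (-1)·4 - 0·4 + 1·0 = -4 ≠ 0.
So rank(O) ≥ 3; since O has 3 columns, rank(O) = 3.
rank(O) = 3 = n, so the pair (A, C) is completely observable.

3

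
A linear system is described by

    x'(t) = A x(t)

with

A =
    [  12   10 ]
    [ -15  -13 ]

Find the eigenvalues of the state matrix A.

det(sI - A) = s^2 - (tr A)s + det A, with tr A = 12 + (-13) = -1 and det A = 12·(-13) - 10·(-15) = -156 - (-150) = -6.
So p(s) = det(sI - A) = s^2 + s - 6.
Factor s^2 + s - 6: two numbers with sum -1 and product -6 are 2 and -3, so s^2 + s - 6 = (s - 2)(s + 3).
Hence p(s) = (s - 2) (s + 3), with roots -3, 2.
At least one eigenvalue has non-negative real part, so the system is not asymptotically stable.

-3, 2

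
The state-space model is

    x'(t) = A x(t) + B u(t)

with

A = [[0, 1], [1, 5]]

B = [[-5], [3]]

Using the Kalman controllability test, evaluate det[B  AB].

-59

AB = [[3], [10]]
Controllability matrix C = [B  AB] = [[-5, 3], [3, 10]]
det(C) = (-5)·10 - 3·3 = -50 - 9 = -59
Since det(C) ≠ 0, rank(C) = 2 and the system is completely controllable.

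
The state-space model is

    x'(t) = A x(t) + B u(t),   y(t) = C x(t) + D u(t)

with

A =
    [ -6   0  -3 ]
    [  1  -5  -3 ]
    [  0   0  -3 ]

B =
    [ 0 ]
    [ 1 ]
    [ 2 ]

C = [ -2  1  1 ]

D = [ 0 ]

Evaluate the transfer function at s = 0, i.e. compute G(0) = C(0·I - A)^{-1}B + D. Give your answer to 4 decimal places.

1.0667

G(0) = C(-A)^{-1}B + D = -C A^{-1} B + D.
det A = -90, so A^{-1} = (1/-90)·adj(A) = [[-1/6, 0, 1/6], [-1/30, -1/5, 7/30], [0, 0, -1/3]]
A^{-1} B = [1/3, 4/15, -2/3]^T
C A^{-1} B = -16/15
G(0) = D - C A^{-1} B = 0 - (-16/15) = 16/15 ≈ 1.0667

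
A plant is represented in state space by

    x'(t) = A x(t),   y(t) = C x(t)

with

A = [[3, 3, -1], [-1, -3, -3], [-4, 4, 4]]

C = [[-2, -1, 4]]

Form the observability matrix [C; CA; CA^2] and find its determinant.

CA = [[-21, 13, 21]]
CA^2 = [[-160, -18, 66]]
Observability matrix O = [C; CA; CA^2] = [[-2, -1, 4], [-21, 13, 21], [-160, -18, 66]]
Expanding along the first row, det(O) = (-2)·(13·66 - 21·(-18)) - (-1)·((-21)·66 - 21·(-160)) + 4·((-21)·(-18) - 13·(-160)) = (-2)·1236 - (-1)·1974 + 4·2458 = 9334
Since det(O) ≠ 0, rank(O) = 3 and the system is completely observable.

9334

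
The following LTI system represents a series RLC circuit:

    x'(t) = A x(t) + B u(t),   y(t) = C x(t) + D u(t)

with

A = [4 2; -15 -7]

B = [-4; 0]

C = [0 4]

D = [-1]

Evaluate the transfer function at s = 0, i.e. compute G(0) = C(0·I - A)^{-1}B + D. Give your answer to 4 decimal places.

119.0000

G(0) = C(-A)^{-1}B + D = -C A^{-1} B + D.
det A = 2, so A^{-1} = (1/2)·adj(A) = [[-7/2, -1], [15/2, 2]]
A^{-1} B = [14, -30]^T
C A^{-1} B = -120
G(0) = D - C A^{-1} B = -1 - (-120) = 119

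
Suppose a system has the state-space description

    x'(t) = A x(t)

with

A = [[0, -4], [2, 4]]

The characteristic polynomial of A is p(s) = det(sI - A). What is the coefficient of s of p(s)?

For a 2×2 matrix, det(sI - A) = s^2 - (tr A)s + det A.
tr A = 4, det A = 8.
So p(s) = s^2 - 4s + 8.
The coefficient of s is -4.

-4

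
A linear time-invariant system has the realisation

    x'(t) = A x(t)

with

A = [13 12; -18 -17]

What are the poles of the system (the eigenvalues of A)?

det(sI - A) = s^2 - (tr A)s + det A, with tr A = 13 + (-17) = -4 and det A = 13·(-17) - 12·(-18) = -221 - (-216) = -5.
So p(s) = det(sI - A) = s^2 + 4s - 5.
Factor s^2 + 4s - 5: two numbers with sum -4 and product -5 are 1 and -5, so s^2 + 4s - 5 = (s - 1)(s + 5).
Hence p(s) = (s - 1) (s + 5), with roots -5, 1.
At least one eigenvalue has non-negative real part, so the system is not asymptotically stable.

-5, 1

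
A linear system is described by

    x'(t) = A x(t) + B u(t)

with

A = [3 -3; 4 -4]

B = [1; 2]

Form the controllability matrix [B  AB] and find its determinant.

2

AB = [[-3], [-4]]
Controllability matrix C = [B  AB] = [[1, -3], [2, -4]]
det(C) = 1·(-4) - (-3)·2 = -4 - (-6) = 2
Since det(C) ≠ 0, rank(C) = 2 and the system is completely controllable.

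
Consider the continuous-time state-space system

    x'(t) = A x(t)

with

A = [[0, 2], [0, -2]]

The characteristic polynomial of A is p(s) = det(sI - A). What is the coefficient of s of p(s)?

2

For a 2×2 matrix, det(sI - A) = s^2 - (tr A)s + det A.
tr A = -2, det A = 0.
So p(s) = s^2 + 2s.
The coefficient of s is 2.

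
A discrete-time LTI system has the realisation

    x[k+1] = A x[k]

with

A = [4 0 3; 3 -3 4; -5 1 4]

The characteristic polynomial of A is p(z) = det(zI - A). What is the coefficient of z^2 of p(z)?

-5

Expand det(zI - A) for the 3×3 matrix.
p(z) = z^3 - 5z^2 + 3z + 100.
(Check: constant term = det(-A) = (-1)^3 det A = 100; coefficient of z^2 = -tr A = -5.)
The coefficient of z^2 is -5.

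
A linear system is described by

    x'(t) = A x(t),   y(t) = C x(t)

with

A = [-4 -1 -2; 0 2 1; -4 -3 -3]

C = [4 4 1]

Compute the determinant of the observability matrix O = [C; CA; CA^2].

CA = [[-20, 1, -7]]
CA^2 = [[108, 43, 62]]
Observability matrix O = [C; CA; CA^2] = [[4, 4, 1], [-20, 1, -7], [108, 43, 62]]
Expanding along the first row, det(O) = 4·(1·62 - (-7)·43) - 4·((-20)·62 - (-7)·108) + 1·((-20)·43 - 1·108) = 4·363 - 4·(-484) + 1·(-968) = 2420
Since det(O) ≠ 0, rank(O) = 3 and the system is completely observable.

2420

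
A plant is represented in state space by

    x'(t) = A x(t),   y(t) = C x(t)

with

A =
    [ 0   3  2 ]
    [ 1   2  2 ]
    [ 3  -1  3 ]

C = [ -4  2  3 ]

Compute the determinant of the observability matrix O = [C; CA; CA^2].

CA = [[11, -11, 5]]
CA^2 = [[4, 6, 15]]
Observability matrix O = [C; CA; CA^2] = [[-4, 2, 3], [11, -11, 5], [4, 6, 15]]
Expanding along the first row, det(O) = (-4)·((-11)·15 - 5·6) - 2·(11·15 - 5·4) + 3·(11·6 - (-11)·4) = (-4)·(-195) - 2·145 + 3·110 = 820
Since det(O) ≠ 0, rank(O) = 3 and the system is completely observable.

820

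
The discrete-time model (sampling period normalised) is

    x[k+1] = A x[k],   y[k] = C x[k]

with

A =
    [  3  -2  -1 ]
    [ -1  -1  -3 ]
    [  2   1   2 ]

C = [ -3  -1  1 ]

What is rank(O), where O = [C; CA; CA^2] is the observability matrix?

3

CA = [[-6, 8, 8]]
CA^2 = [[-10, 12, -2]]
Observability matrix O = [C; CA; CA^2] = [[-3, -1, 1], [-6, 8, 8], [-10, 12, -2]]
det(O) = (-3)·(8·(-2) - 8·12) - (-1)·((-6)·(-2) - 8·(-10)) + 1·((-6)·12 - 8·(-10)) = (-3)·(-112) - (-1)·92 + 1·8 = 436 ≠ 0, so rank(O) = 3.
rank(O) = 3 = n, so the pair (A, C) is completely observable.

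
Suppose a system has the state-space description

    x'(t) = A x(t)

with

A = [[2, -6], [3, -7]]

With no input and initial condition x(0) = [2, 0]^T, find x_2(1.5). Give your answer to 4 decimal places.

0.4413

det(sI - A) = s^2 - (tr A)s + det A, with tr A = 2 + (-7) = -5 and det A = 2·(-7) - (-6)·3 = -14 - (-18) = 4.
So p(s) = det(sI - A) = s^2 + 5s + 4.
Factor s^2 + 5s + 4: two numbers with sum -5 and product 4 are -1 and -4, so s^2 + 5s + 4 = (s + 1)(s + 4).
Hence p(s) = (s + 1) (s + 4), with roots -4, -1.
The eigenvalues -4, -1 are distinct and real, so A is diagonalisable and x(t) = e^{At} x(0) = V diag(e^{λ_i t}) V^{-1} x(0), where the columns of V are the eigenvectors.
λ = -4: A - (-4)I = [[6, -6], [3, -3]]. Row 1 gives 6·v1 + (-6)·v2 = 0, so take v_1 = [1, 1]^T.
λ = -1: A - (-1)I = [[3, -6], [3, -6]]. Row 1 gives 3·v1 + (-6)·v2 = 0, so take v_2 = [-2, -1]^T.
V = [v_1 v_2] = [[1, -2], [1, -1]] has det V = 1, so V^{-1} = adj(V)/det V = [[-1, 2], [-1, 1]].
Modal coordinates z(0) = V^{-1} x(0): (-1)·2 + 2·0 = -2; (-1)·2 + 1·0 = -2; so z(0) = [-2, -2]^T.
x_2(t) = Σ_i (v_i)_2 · z_i(0) · e^{λ_i t} (row 2 of V times the modal terms).
x_2(1.5) = 1·(-2)·e^{-4·1.5} + (-1)·(-2)·e^{-1·1.5} = (-2)·0.002479 + 2·0.223130 = 0.4413.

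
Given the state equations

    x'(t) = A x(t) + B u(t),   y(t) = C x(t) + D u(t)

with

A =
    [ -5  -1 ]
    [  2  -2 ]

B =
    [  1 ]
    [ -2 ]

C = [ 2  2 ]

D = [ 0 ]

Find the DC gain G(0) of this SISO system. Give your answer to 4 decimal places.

-0.6667

G(0) = C(-A)^{-1}B + D = -C A^{-1} B + D.
det A = 12, so A^{-1} = (1/12)·adj(A) = [[-1/6, 1/12], [-1/6, -5/12]]
A^{-1} B = [-1/3, 2/3]^T
C A^{-1} B = 2/3
G(0) = D - C A^{-1} B = 0 - (2/3) = -2/3 ≈ -0.6667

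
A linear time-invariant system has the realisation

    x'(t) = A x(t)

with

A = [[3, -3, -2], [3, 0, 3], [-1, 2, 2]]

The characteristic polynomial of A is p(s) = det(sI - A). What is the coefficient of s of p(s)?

7

Expand det(sI - A) for the 3×3 matrix.
p(s) = s^3 - 5s^2 + 7s + 3.
(Check: constant term = det(-A) = (-1)^3 det A = 3; coefficient of s^2 = -tr A = -5.)
The coefficient of s is 7.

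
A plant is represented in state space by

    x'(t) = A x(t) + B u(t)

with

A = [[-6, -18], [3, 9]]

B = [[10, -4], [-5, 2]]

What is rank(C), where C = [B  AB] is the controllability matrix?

1

AB = [[30, -12], [-15, 6]]
Controllability matrix C = [B  AB] = [[10, -4, 30, -12], [-5, 2, -15, 6]]
Every column of C is a scalar multiple of column 1 = [10, -5] (multipliers 1, -2/5, 3, -6/5), so the columns span a one-dimensional space.
C ≠ 0, hence rank(C) = 1.
rank(C) = 1 < n = 2, so the pair (A, B) is not completely controllable.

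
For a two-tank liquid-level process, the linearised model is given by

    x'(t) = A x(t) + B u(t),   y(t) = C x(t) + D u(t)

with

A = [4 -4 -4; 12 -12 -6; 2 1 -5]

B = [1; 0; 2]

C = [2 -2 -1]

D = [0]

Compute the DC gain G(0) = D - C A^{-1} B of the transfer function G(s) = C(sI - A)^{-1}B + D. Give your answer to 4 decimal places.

G(0) = C(-A)^{-1}B + D = -C A^{-1} B + D.
det A = -72, so A^{-1} = (1/-72)·adj(A) = [[-11/12, 1/3, 1/3], [-2/3, 1/6, 1/3], [-1/2, 1/6, 0]]
A^{-1} B = [-1/4, 0, -1/2]^T
C A^{-1} B = 0
G(0) = D - C A^{-1} B = 0 - (0) = 0

0.0000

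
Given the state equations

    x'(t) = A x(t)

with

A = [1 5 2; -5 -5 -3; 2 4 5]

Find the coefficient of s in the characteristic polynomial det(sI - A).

8

Expand det(sI - A) for the 3×3 matrix.
p(s) = s^3 - s^2 + 8s - 62.
(Check: constant term = det(-A) = (-1)^3 det A = -62; coefficient of s^2 = -tr A = -1.)
The coefficient of s is 8.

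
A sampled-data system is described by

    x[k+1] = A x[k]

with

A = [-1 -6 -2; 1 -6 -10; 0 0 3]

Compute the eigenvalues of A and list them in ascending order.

-4, -3, 3

det(zI - A) = z^3 - (tr A)z^2 + (M11 + M22 + M33)z - det A, where Mii is the 2×2 principal minor of A obtained by deleting row i and column i.
tr A = (-1) + (-6) + 3 = -4; M11 = (-6)·3 - (-10)·0 = -18 - 0 = -18; M22 = (-1)·3 - (-2)·0 = -3 - 0 = -3; M33 = (-1)·(-6) - (-6)·1 = 6 - (-6) = 12; sum of minors = -9.
det A = (-1)·((-6)·3 - (-10)·0) - (-6)·(1·3 - (-10)·0) + (-2)·(1·0 - (-6)·0) = (-1)·(-18) - (-6)·3 + (-2)·0 = 36.
So p(z) = det(zI - A) = z^3 + 4z^2 - 9z - 36.
Rational-root test: any integer root divides -36. Testing small divisors, z = -3 works: p(-3) = -27 + 36 + 27 + (-36) = 0, so (z + 3) is a factor.
Dividing, p(z) = (z + 3)(z^2 + z - 12).
Factor z^2 + z - 12: two numbers with sum -1 and product -12 are 3 and -4, so z^2 + z - 12 = (z - 3)(z + 4).
Hence p(z) = (z - 3) (z + 3) (z + 4), with roots -4, -3, 3.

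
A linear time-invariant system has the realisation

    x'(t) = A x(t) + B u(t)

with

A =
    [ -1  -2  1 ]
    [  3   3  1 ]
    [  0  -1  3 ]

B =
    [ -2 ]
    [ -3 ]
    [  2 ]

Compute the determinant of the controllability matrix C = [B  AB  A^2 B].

2215

AB = [[10], [-13], [9]]
A^2B = [[25], [0], [40]]
Controllability matrix C = [B  AB  A^2B] = [[-2, 10, 25], [-3, -13, 0], [2, 9, 40]]
Expanding along the first row, det(C) = (-2)·((-13)·40 - 0·9) - 10·((-3)·40 - 0·2) + 25·((-3)·9 - (-13)·2) = (-2)·(-520) - 10·(-120) + 25·(-1) = 2215
Since det(C) ≠ 0, rank(C) = 3 and the system is completely controllable.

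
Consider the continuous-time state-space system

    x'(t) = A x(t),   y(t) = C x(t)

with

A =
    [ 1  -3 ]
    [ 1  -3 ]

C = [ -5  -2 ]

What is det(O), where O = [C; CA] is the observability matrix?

-119

CA = [[-7, 21]]
Observability matrix O = [C; CA] = [[-5, -2], [-7, 21]]
det(O) = (-5)·21 - (-2)·(-7) = -105 - 14 = -119
Since det(O) ≠ 0, rank(O) = 2 and the system is completely observable.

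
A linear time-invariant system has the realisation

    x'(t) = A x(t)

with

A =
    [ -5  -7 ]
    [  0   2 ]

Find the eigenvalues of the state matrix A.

-5, 2

det(sI - A) = s^2 - (tr A)s + det A, with tr A = (-5) + 2 = -3 and det A = (-5)·2 - (-7)·0 = -10 - 0 = -10.
So p(s) = det(sI - A) = s^2 + 3s - 10.
Factor s^2 + 3s - 10: two numbers with sum -3 and product -10 are 2 and -5, so s^2 + 3s - 10 = (s - 2)(s + 5).
Hence p(s) = (s - 2) (s + 5), with roots -5, 2.
At least one eigenvalue has non-negative real part, so the system is not asymptotically stable.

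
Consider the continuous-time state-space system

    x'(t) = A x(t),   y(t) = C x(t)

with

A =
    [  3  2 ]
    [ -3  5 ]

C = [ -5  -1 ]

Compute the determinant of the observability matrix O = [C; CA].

63

CA = [[-12, -15]]
Observability matrix O = [C; CA] = [[-5, -1], [-12, -15]]
det(O) = (-5)·(-15) - (-1)·(-12) = 75 - 12 = 63
Since det(O) ≠ 0, rank(O) = 2 and the system is completely observable.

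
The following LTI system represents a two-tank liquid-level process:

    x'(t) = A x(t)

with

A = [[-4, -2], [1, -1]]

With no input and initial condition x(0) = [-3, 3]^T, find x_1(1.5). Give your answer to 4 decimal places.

det(sI - A) = s^2 - (tr A)s + det A, with tr A = (-4) + (-1) = -5 and det A = (-4)·(-1) - (-2)·1 = 4 - (-2) = 6.
So p(s) = det(sI - A) = s^2 + 5s + 6.
Factor s^2 + 5s + 6: two numbers with sum -5 and product 6 are -2 and -3, so s^2 + 5s + 6 = (s + 2)(s + 3).
Hence p(s) = (s + 2) (s + 3), with roots -3, -2.
The eigenvalues -3, -2 are distinct and real, so A is diagonalisable and x(t) = e^{At} x(0) = V diag(e^{λ_i t}) V^{-1} x(0), where the columns of V are the eigenvectors.
λ = -3: A - (-3)I = [[-1, -2], [1, 2]]. Row 1 gives (-1)·v1 + (-2)·v2 = 0, so take v_1 = [-2, 1]^T.
λ = -2: A - (-2)I = [[-2, -2], [1, 1]]. Row 1 gives (-2)·v1 + (-2)·v2 = 0, so take v_2 = [-1, 1]^T.
V = [v_1 v_2] = [[-2, -1], [1, 1]] has det V = -1, so V^{-1} = adj(V)/det V = [[-1, -1], [1, 2]].
Modal coordinates z(0) = V^{-1} x(0): (-1)·(-3) + (-1)·3 = 0; 1·(-3) + 2·3 = 3; so z(0) = [0, 3]^T.
x_1(t) = Σ_i (v_i)_1 · z_i(0) · e^{λ_i t} (row 1 of V times the modal terms).
x_1(1.5) = (-2)·0·e^{-3·1.5} + (-1)·3·e^{-2·1.5} = 0·0.011109 + (-3)·0.049787 = -0.1494.

-0.1494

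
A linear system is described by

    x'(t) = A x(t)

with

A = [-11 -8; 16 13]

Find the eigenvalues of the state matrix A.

det(sI - A) = s^2 - (tr A)s + det A, with tr A = (-11) + 13 = 2 and det A = (-11)·13 - (-8)·16 = -143 - (-128) = -15.
So p(s) = det(sI - A) = s^2 - 2s - 15.
Factor s^2 - 2s - 15: two numbers with sum 2 and product -15 are 5 and -3, so s^2 - 2s - 15 = (s - 5)(s + 3).
Hence p(s) = (s - 5) (s + 3), with roots -3, 5.
At least one eigenvalue has non-negative real part, so the system is not asymptotically stable.

-3, 5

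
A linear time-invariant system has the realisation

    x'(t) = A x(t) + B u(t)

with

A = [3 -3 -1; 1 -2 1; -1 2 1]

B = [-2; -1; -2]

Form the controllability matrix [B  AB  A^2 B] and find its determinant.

-27

AB = [[-1], [-2], [-2]]
A^2B = [[5], [1], [-5]]
Controllability matrix C = [B  AB  A^2B] = [[-2, -1, 5], [-1, -2, 1], [-2, -2, -5]]
Expanding along the first row, det(C) = (-2)·((-2)·(-5) - 1·(-2)) - (-1)·((-1)·(-5) - 1·(-2)) + 5·((-1)·(-2) - (-2)·(-2)) = (-2)·12 - (-1)·7 + 5·(-2) = -27
Since det(C) ≠ 0, rank(C) = 3 and the system is completely controllable.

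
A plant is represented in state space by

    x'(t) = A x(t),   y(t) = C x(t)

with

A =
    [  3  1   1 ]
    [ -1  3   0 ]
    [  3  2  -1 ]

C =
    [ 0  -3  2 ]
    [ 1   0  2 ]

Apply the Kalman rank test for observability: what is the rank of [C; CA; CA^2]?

CA = [[9, -5, -2], [9, 5, -1]]
CA^2 = [[26, -10, 11], [19, 22, 10]]
Observability matrix O = [C; CA; CA^2] = [[0, -3, 2], [1, 0, 2], [9, -5, -2], [9, 5, -1], [26, -10, 11], [19, 22, 10]]
Take the 3×3 submatrix of O formed by rows 1, 2, 3: [[0, -3, 2], [1, 0, 2], [9, -5, -2]]. Its determinant is 0·(0·(-2) - 2·(-5)) - (-3)·(1·(-2) - 2·9) + 2·(1·(-5) - 0·9) = 0·10 - (-3)·(-20) + 2·(-5) = -70 ≠ 0.
So rank(O) ≥ 3; since O has 3 columns, rank(O) = 3.
rank(O) = 3 = n, so the pair (A, C) is completely observable.

3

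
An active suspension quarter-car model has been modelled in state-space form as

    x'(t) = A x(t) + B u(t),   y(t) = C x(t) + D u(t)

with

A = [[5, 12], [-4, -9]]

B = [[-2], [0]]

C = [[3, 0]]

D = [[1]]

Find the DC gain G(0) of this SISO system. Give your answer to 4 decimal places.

-17.0000

G(0) = C(-A)^{-1}B + D = -C A^{-1} B + D.
det A = 3, so A^{-1} = (1/3)·adj(A) = [[-3, -4], [4/3, 5/3]]
A^{-1} B = [6, -8/3]^T
C A^{-1} B = 18
G(0) = D - C A^{-1} B = 1 - (18) = -17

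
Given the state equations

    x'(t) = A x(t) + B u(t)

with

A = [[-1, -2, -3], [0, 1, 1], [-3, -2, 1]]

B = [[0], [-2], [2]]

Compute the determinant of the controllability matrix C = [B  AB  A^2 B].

AB = [[-2], [0], [6]]
A^2B = [[-16], [6], [12]]
Controllability matrix C = [B  AB  A^2B] = [[0, -2, -16], [-2, 0, 6], [2, 6, 12]]
Expanding along the first row, det(C) = 0·(0·12 - 6·6) - (-2)·((-2)·12 - 6·2) + (-16)·((-2)·6 - 0·2) = 0·(-36) - (-2)·(-36) + (-16)·(-12) = 120
Since det(C) ≠ 0, rank(C) = 3 and the system is completely controllable.

120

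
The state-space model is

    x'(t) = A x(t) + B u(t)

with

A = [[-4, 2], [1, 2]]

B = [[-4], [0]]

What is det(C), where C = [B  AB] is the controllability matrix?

AB = [[16], [-4]]
Controllability matrix C = [B  AB] = [[-4, 16], [0, -4]]
det(C) = (-4)·(-4) - 16·0 = 16 - 0 = 16
Since det(C) ≠ 0, rank(C) = 2 and the system is completely controllable.

16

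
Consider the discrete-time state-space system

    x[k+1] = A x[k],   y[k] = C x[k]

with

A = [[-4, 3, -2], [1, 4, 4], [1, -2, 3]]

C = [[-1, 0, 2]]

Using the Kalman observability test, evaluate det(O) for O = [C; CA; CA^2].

CA = [[6, -7, 8]]
CA^2 = [[-23, -26, -16]]
Observability matrix O = [C; CA; CA^2] = [[-1, 0, 2], [6, -7, 8], [-23, -26, -16]]
Expanding along the first row, det(O) = (-1)·((-7)·(-16) - 8·(-26)) - 0·(6·(-16) - 8·(-23)) + 2·(6·(-26) - (-7)·(-23)) = (-1)·320 - 0·88 + 2·(-317) = -954
Since det(O) ≠ 0, rank(O) = 3 and the system is completely observable.

-954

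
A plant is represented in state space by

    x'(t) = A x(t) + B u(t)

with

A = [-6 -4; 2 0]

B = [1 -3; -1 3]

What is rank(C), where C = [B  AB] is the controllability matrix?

1

AB = [[-2, 6], [2, -6]]
Controllability matrix C = [B  AB] = [[1, -3, -2, 6], [-1, 3, 2, -6]]
Every column of C is a scalar multiple of column 1 = [1, -1] (multipliers 1, -3, -2, 6), so the columns span a one-dimensional space.
C ≠ 0, hence rank(C) = 1.
rank(C) = 1 < n = 2, so the pair (A, B) is not completely controllable.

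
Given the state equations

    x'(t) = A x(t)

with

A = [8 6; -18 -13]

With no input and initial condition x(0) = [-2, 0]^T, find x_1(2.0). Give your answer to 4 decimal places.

-1.0807

det(sI - A) = s^2 - (tr A)s + det A, with tr A = 8 + (-13) = -5 and det A = 8·(-13) - 6·(-18) = -104 - (-108) = 4.
So p(s) = det(sI - A) = s^2 + 5s + 4.
Factor s^2 + 5s + 4: two numbers with sum -5 and product 4 are -1 and -4, so s^2 + 5s + 4 = (s + 1)(s + 4).
Hence p(s) = (s + 1) (s + 4), with roots -4, -1.
The eigenvalues -4, -1 are distinct and real, so A is diagonalisable and x(t) = e^{At} x(0) = V diag(e^{λ_i t}) V^{-1} x(0), where the columns of V are the eigenvectors.
λ = -4: A - (-4)I = [[12, 6], [-18, -9]]. Row 1 gives 12·v1 + 6·v2 = 0, so take v_1 = [-1, 2]^T.
λ = -1: A - (-1)I = [[9, 6], [-18, -12]]. Row 1 gives 9·v1 + 6·v2 = 0, so take v_2 = [2, -3]^T.
V = [v_1 v_2] = [[-1, 2], [2, -3]] has det V = -1, so V^{-1} = adj(V)/det V = [[3, 2], [2, 1]].
Modal coordinates z(0) = V^{-1} x(0): 3·(-2) + 2·0 = -6; 2·(-2) + 1·0 = -4; so z(0) = [-6, -4]^T.
x_1(t) = Σ_i (v_i)_1 · z_i(0) · e^{λ_i t} (row 1 of V times the modal terms).
x_1(2.0) = (-1)·(-6)·e^{-4·2.0} + 2·(-4)·e^{-1·2.0} = 6·0.000335 + (-8)·0.135335 = -1.0807.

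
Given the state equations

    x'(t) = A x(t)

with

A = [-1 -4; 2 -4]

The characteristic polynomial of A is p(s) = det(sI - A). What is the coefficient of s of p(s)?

5

For a 2×2 matrix, det(sI - A) = s^2 - (tr A)s + det A.
tr A = -5, det A = 12.
So p(s) = s^2 + 5s + 12.
The coefficient of s is 5.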